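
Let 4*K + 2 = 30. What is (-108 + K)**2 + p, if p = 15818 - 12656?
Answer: 13363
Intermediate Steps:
K = 7 (K = -1/2 + (1/4)*30 = -1/2 + 15/2 = 7)
p = 3162
(-108 + K)**2 + p = (-108 + 7)**2 + 3162 = (-101)**2 + 3162 = 10201 + 3162 = 13363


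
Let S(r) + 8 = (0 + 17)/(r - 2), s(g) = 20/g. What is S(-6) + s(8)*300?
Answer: 5919/8 ≈ 739.88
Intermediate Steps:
S(r) = -8 + 17/(-2 + r) (S(r) = -8 + (0 + 17)/(r - 2) = -8 + 17/(-2 + r))
S(-6) + s(8)*300 = (33 - 8*(-6))/(-2 - 6) + (20/8)*300 = (33 + 48)/(-8) + (20*(⅛))*300 = -⅛*81 + (5/2)*300 = -81/8 + 750 = 5919/8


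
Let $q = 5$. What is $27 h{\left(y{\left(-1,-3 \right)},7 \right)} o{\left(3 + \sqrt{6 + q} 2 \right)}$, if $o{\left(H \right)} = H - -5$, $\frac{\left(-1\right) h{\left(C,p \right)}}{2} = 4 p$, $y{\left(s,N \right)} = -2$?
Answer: $-12096 - 3024 \sqrt{11} \approx -22125.0$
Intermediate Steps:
$h{\left(C,p \right)} = - 8 p$ ($h{\left(C,p \right)} = - 2 \cdot 4 p = - 8 p$)
$o{\left(H \right)} = 5 + H$ ($o{\left(H \right)} = H + 5 = 5 + H$)
$27 h{\left(y{\left(-1,-3 \right)},7 \right)} o{\left(3 + \sqrt{6 + q} 2 \right)} = 27 \left(\left(-8\right) 7\right) \left(5 + \left(3 + \sqrt{6 + 5} \cdot 2\right)\right) = 27 \left(-56\right) \left(5 + \left(3 + \sqrt{11} \cdot 2\right)\right) = - 1512 \left(5 + \left(3 + 2 \sqrt{11}\right)\right) = - 1512 \left(8 + 2 \sqrt{11}\right) = -12096 - 3024 \sqrt{11}$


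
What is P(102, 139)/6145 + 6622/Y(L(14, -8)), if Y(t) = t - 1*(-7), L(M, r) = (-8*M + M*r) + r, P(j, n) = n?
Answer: -8132183/276525 ≈ -29.408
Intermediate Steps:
L(M, r) = r - 8*M + M*r
Y(t) = 7 + t (Y(t) = t + 7 = 7 + t)
P(102, 139)/6145 + 6622/Y(L(14, -8)) = 139/6145 + 6622/(7 + (-8 - 8*14 + 14*(-8))) = 139*(1/6145) + 6622/(7 + (-8 - 112 - 112)) = 139/6145 + 6622/(7 - 232) = 139/6145 + 6622/(-225) = 139/6145 + 6622*(-1/225) = 139/6145 - 6622/225 = -8132183/276525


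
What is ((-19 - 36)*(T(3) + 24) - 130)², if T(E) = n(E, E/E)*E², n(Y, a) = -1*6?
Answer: 2310400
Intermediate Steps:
n(Y, a) = -6
T(E) = -6*E²
((-19 - 36)*(T(3) + 24) - 130)² = ((-19 - 36)*(-6*3² + 24) - 130)² = (-55*(-6*9 + 24) - 130)² = (-55*(-54 + 24) - 130)² = (-55*(-30) - 130)² = (1650 - 130)² = 1520² = 2310400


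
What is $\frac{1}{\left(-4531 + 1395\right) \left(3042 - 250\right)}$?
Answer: $- \frac{1}{8755712} \approx -1.1421 \cdot 10^{-7}$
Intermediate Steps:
$\frac{1}{\left(-4531 + 1395\right) \left(3042 - 250\right)} = \frac{1}{\left(-3136\right) 2792} = \frac{1}{-8755712} = - \frac{1}{8755712}$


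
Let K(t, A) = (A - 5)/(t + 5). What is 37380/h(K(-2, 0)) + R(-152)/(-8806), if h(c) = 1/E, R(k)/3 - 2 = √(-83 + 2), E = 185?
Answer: 30448065897/4403 - 27*I/8806 ≈ 6.9153e+6 - 0.0030661*I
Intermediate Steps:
K(t, A) = (-5 + A)/(5 + t)
R(k) = 6 + 27*I (R(k) = 6 + 3*√(-83 + 2) = 6 + 3*√(-81) = 6 + 3*(9*I) = 6 + 27*I)
h(c) = 1/185
37380/h(K(-2, 0)) + R(-152)/(-8806) = 37380/(1/185) + (6 + 27*I)/(-8806) = 37380*185 + (6 + 27*I)*(-1/8806) = 6915300 + (-3/4403 - 27*I/8806) = 30448065897/4403 - 27*I/8806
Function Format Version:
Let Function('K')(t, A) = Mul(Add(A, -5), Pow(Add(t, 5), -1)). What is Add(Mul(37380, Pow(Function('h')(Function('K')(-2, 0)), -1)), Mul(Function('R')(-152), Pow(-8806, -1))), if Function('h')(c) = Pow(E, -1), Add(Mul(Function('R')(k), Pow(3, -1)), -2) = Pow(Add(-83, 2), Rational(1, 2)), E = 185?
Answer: Add(Rational(30448065897, 4403), Mul(Rational(-27, 8806), I)) ≈ Add(6.9153e+6, Mul(-0.0030661, I))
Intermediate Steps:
Function('K')(t, A) = Mul(Pow(Add(5, t), -1), Add(-5, A)) (Function('K')(t, A) = Mul(Add(-5, A), Pow(Add(5, t), -1)) = Mul(Pow(Add(5, t), -1), Add(-5, A)))
Function('R')(k) = Add(6, Mul(27, I)) (Function('R')(k) = Add(6, Mul(3, Pow(Add(-83, 2), Rational(1, 2)))) = Add(6, Mul(3, Pow(-81, Rational(1, 2)))) = Add(6, Mul(3, Mul(9, I))) = Add(6, Mul(27, I)))
Function('h')(c) = Rational(1, 185) (Function('h')(c) = Pow(185, -1) = Rational(1, 185))
Add(Mul(37380, Pow(Function('h')(Function('K')(-2, 0)), -1)), Mul(Function('R')(-152), Pow(-8806, -1))) = Add(Mul(37380, Pow(Rational(1, 185), -1)), Mul(Add(6, Mul(27, I)), Pow(-8806, -1))) = Add(Mul(37380, 185), Mul(Add(6, Mul(27, I)), Rational(-1, 8806))) = Add(6915300, Add(Rational(-3, 4403), Mul(Rational(-27, 8806), I))) = Add(Rational(30448065897, 4403), Mul(Rational(-27, 8806), I))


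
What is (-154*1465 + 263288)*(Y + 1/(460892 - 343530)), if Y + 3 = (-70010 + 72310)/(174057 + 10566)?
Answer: -1219506048671845/10833862263 ≈ -1.1256e+5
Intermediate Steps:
Y = -551569/184623 (Y = -3 + (-70010 + 72310)/(174057 + 10566) = -3 + 2300/184623 = -551569/184623 ≈ -2.9875)
(-154*1465 + 263288)*(Y + 1/(460892 - 343530)) = (-154*1465 + 263288)*(-551569/184623 + 1/(460892 - 343530)) = (-225610 + 263288)*(-551569/184623 + 1/117362) = 37678*(-551569/184623 + 1/117362) = 37678*(-64733056355/21667724526) = -1219506048671845/10833862263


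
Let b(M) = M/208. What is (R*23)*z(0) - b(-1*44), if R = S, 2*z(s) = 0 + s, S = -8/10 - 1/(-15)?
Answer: 11/52 ≈ 0.21154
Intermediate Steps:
b(M) = M/208 (b(M) = M*(1/208) = M/208)
S = -11/15 (S = -8*⅒ - 1*(-1/15) = -⅘ + 1/15 = -11/15 ≈ -0.73333)
z(s) = s/2 (z(s) = (0 + s)/2 = s/2)
R = -11/15 ≈ -0.73333
(R*23)*z(0) - b(-1*44) = (-11/15*23)*((½)*0) - (-1*44)/208 = -253/15*0 - (-44)/208 = 0 - 1*(-11/52) = 0 + 11/52 = 11/52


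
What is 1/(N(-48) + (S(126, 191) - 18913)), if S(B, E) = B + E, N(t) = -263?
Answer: -1/18859 ≈ -5.3025e-5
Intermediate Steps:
1/(N(-48) + (S(126, 191) - 18913)) = 1/(-263 + ((126 + 191) - 18913)) = 1/(-263 + (317 - 18913)) = 1/(-263 - 18596) = 1/(-18859) = -1/18859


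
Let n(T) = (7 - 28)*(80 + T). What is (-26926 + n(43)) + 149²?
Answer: -7308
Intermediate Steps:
n(T) = -1680 - 21*T (n(T) = -21*(80 + T) = -1680 - 21*T)
(-26926 + n(43)) + 149² = (-26926 + (-1680 - 21*43)) + 149² = (-26926 + (-1680 - 903)) + 22201 = (-26926 - 2583) + 22201 = -29509 + 22201 = -7308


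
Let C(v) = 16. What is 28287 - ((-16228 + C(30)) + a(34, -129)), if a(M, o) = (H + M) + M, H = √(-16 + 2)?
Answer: 44431 - I*√14 ≈ 44431.0 - 3.7417*I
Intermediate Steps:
H = I*√14 (H = √(-14) = I*√14 ≈ 3.7417*I)
a(M, o) = 2*M + I*√14 (a(M, o) = (I*√14 + M) + M = (M + I*√14) + M = 2*M + I*√14)
28287 - ((-16228 + C(30)) + a(34, -129)) = 28287 - ((-16228 + 16) + (2*34 + I*√14)) = 28287 - (-16212 + (68 + I*√14)) = 28287 - (-16144 + I*√14) = 28287 + (16144 - I*√14) = 44431 - I*√14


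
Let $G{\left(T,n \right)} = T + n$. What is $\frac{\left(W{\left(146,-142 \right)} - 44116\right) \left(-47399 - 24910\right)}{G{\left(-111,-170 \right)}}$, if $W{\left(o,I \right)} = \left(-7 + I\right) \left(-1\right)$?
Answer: $- \frac{3179209803}{281} \approx -1.1314 \cdot 10^{7}$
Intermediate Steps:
$W{\left(o,I \right)} = 7 - I$
$\frac{\left(W{\left(146,-142 \right)} - 44116\right) \left(-47399 - 24910\right)}{G{\left(-111,-170 \right)}} = \frac{\left(\left(7 - -142\right) - 44116\right) \left(-47399 - 24910\right)}{-111 - 170} = \frac{\left(\left(7 + 142\right) - 44116\right) \left(-72309\right)}{-281} = \left(149 - 44116\right) \left(-72309\right) \left(- \frac{1}{281}\right) = \left(-43967\right) \left(-72309\right) \left(- \frac{1}{281}\right) = 3179209803 \left(- \frac{1}{281}\right) = - \frac{3179209803}{281}$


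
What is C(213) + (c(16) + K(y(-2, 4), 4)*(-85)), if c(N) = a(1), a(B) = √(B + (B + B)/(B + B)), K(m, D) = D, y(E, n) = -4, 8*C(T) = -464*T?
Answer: -12694 + √2 ≈ -12693.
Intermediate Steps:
C(T) = -58*T (C(T) = (-464*T)/8 = -58*T)
a(B) = √(1 + B) (a(B) = √(B + (2*B)/((2*B))) = √(B + (2*B)*(1/(2*B))) = √(B + 1) = √(1 + B))
c(N) = √2 (c(N) = √(1 + 1) = √2)
C(213) + (c(16) + K(y(-2, 4), 4)*(-85)) = -58*213 + (√2 + 4*(-85)) = -12354 + (√2 - 340) = -12354 + (-340 + √2) = -12694 + √2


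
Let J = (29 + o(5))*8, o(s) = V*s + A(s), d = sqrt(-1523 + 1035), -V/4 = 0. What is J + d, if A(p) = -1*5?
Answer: 192 + 2*I*sqrt(122) ≈ 192.0 + 22.091*I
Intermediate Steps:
A(p) = -5
V = 0 (V = -4*0 = 0)
d = 2*I*sqrt(122) (d = sqrt(-488) = 2*I*sqrt(122) ≈ 22.091*I)
o(s) = -5 (o(s) = 0*s - 5 = 0 - 5 = -5)
J = 192 (J = (29 - 5)*8 = 24*8 = 192)
J + d = 192 + 2*I*sqrt(122)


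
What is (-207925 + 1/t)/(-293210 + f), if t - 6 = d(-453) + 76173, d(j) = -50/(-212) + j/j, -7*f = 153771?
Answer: 11753113449133/17815627730305 ≈ 0.65971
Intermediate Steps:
f = -153771/7 (f = -⅐*153771 = -153771/7 ≈ -21967.)
d(j) = 131/106 (d(j) = -50*(-1/212) + 1 = 25/106 + 1 = 131/106)
t = 8075105/106 (t = 6 + (131/106 + 76173) = 6 + 8074469/106 = 8075105/106 ≈ 76180.)
(-207925 + 1/t)/(-293210 + f) = (-207925 + 1/(8075105/106))/(-293210 - 153771/7) = (-207925 + 106/8075105)/(-2206241/7) = -1679016207019/8075105*(-7/2206241) = 11753113449133/17815627730305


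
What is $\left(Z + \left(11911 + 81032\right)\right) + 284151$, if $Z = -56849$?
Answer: $320245$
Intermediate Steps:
$\left(Z + \left(11911 + 81032\right)\right) + 284151 = \left(-56849 + \left(11911 + 81032\right)\right) + 284151 = \left(-56849 + 92943\right) + 284151 = 36094 + 284151 = 320245$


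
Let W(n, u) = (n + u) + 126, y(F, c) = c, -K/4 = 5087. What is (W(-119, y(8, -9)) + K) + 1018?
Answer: -19332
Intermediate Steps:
K = -20348 (K = -4*5087 = -20348)
W(n, u) = 126 + n + u
(W(-119, y(8, -9)) + K) + 1018 = ((126 - 119 - 9) - 20348) + 1018 = (-2 - 20348) + 1018 = -20350 + 1018 = -19332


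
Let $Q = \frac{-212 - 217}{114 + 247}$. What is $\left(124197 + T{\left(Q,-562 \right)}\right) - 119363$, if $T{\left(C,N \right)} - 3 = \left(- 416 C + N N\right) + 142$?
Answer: $\frac{115995567}{361} \approx 3.2132 \cdot 10^{5}$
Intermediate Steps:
$Q = - \frac{429}{361} \approx -1.1884$
$T{\left(C,N \right)} = 145 + N^{2} - 416 C$ ($T{\left(C,N \right)} = 3 - \left(-142 + 416 C - N N\right) = 3 - \left(-142 - N^{2} + 416 C\right) = 3 + \left(142 + N^{2} - 416 C\right) = 145 + N^{2} - 416 C$)
$\left(124197 + T{\left(Q,-562 \right)}\right) - 119363 = \left(124197 + \left(145 + \left(-562\right)^{2} - - \frac{178464}{361}\right)\right) - 119363 = \left(124197 + \left(145 + 315844 + \frac{178464}{361}\right)\right) - 119363 = \left(124197 + \frac{114250493}{361}\right) - 119363 = \frac{159085610}{361} - 119363 = \frac{115995567}{361}$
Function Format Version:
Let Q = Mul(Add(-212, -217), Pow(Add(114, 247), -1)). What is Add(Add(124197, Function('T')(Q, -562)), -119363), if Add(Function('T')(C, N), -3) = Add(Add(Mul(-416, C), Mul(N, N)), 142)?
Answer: Rational(115995567, 361) ≈ 3.2132e+5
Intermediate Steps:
Q = Rational(-429, 361) (Q = Mul(-429, Pow(361, -1)) = Mul(-429, Rational(1, 361)) = Rational(-429, 361) ≈ -1.1884)
Function('T')(C, N) = Add(145, Pow(N, 2), Mul(-416, C)) (Function('T')(C, N) = Add(3, Add(Add(Mul(-416, C), Mul(N, N)), 142)) = Add(3, Add(Add(Mul(-416, C), Pow(N, 2)), 142)) = Add(3, Add(Add(Pow(N, 2), Mul(-416, C)), 142)) = Add(3, Add(142, Pow(N, 2), Mul(-416, C))) = Add(145, Pow(N, 2), Mul(-416, C)))
Add(Add(124197, Function('T')(Q, -562)), -119363) = Add(Add(124197, Add(145, Pow(-562, 2), Mul(-416, Rational(-429, 361)))), -119363) = Add(Add(124197, Add(145, 315844, Rational(178464, 361))), -119363) = Add(Add(124197, Rational(114250493, 361)), -119363) = Add(Rational(159085610, 361), -119363) = Rational(115995567, 361)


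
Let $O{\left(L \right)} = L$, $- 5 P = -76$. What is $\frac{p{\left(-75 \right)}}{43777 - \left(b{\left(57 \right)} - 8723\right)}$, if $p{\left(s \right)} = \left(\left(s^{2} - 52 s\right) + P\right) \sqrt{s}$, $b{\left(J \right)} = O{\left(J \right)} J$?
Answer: $\frac{47701 i \sqrt{3}}{49251} \approx 1.6775 i$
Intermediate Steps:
$P = \frac{76}{5}$ ($P = \left(- \frac{1}{5}\right) \left(-76\right) = \frac{76}{5} \approx 15.2$)
$b{\left(J \right)} = J^{2}$ ($b{\left(J \right)} = J J = J^{2}$)
$p{\left(s \right)} = \sqrt{s} \left(\frac{76}{5} + s^{2} - 52 s\right)$ ($p{\left(s \right)} = \left(\left(s^{2} - 52 s\right) + \frac{76}{5}\right) \sqrt{s} = \left(\frac{76}{5} + s^{2} - 52 s\right) \sqrt{s} = \sqrt{s} \left(\frac{76}{5} + s^{2} - 52 s\right)$)
$\frac{p{\left(-75 \right)}}{43777 - \left(b{\left(57 \right)} - 8723\right)} = \frac{\sqrt{-75} \left(\frac{76}{5} + \left(-75\right)^{2} - -3900\right)}{43777 - \left(57^{2} - 8723\right)} = \frac{5 i \sqrt{3} \left(\frac{76}{5} + 5625 + 3900\right)}{43777 - \left(3249 - 8723\right)} = \frac{5 i \sqrt{3} \cdot \frac{47701}{5}}{43777 - -5474} = \frac{47701 i \sqrt{3}}{43777 + 5474} = \frac{47701 i \sqrt{3}}{49251}$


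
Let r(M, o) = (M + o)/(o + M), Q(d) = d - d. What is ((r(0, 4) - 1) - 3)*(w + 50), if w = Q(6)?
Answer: -150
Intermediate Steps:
Q(d) = 0
r(M, o) = 1 (r(M, o) = (M + o)/(M + o) = 1)
w = 0
((r(0, 4) - 1) - 3)*(w + 50) = ((1 - 1) - 3)*(0 + 50) = (0 - 3)*50 = -3*50 = -150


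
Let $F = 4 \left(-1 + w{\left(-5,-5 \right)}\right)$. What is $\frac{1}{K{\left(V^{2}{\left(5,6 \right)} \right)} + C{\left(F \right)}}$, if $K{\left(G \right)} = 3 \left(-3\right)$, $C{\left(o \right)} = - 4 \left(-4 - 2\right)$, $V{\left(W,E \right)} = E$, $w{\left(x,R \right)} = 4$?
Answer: $\frac{1}{15} \approx 0.066667$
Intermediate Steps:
$F = 12$ ($F = 4 \left(-1 + 4\right) = 4 \cdot 3 = 12$)
$C{\left(o \right)} = 24$ ($C{\left(o \right)} = \left(-4\right) \left(-6\right) = 24$)
$K{\left(G \right)} = -9$
$\frac{1}{K{\left(V^{2}{\left(5,6 \right)} \right)} + C{\left(F \right)}} = \frac{1}{-9 + 24} = \frac{1}{15}$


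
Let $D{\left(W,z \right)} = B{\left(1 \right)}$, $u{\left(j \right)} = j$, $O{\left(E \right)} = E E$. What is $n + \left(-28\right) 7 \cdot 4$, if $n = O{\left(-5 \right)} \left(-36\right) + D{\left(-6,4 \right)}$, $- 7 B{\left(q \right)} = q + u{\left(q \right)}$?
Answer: $- \frac{11790}{7} \approx -1684.3$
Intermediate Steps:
$O{\left(E \right)} = E^{2}$
$B{\left(q \right)} = - \frac{2 q}{7}$ ($B{\left(q \right)} = - \frac{q + q}{7} = - \frac{2 q}{7}$)
$D{\left(W,z \right)} = - \frac{2}{7}$ ($D{\left(W,z \right)} = \left(- \frac{2}{7}\right) 1 = - \frac{2}{7}$)
$n = - \frac{6302}{7}$ ($n = \left(-5\right)^{2} \left(-36\right) - \frac{2}{7} = 25 \left(-36\right) - \frac{2}{7} = -900 - \frac{2}{7} = - \frac{6302}{7} \approx -900.29$)
$n + \left(-28\right) 7 \cdot 4 = - \frac{6302}{7} + \left(-28\right) 7 \cdot 4 = - \frac{6302}{7} - 784 = - \frac{11790}{7}$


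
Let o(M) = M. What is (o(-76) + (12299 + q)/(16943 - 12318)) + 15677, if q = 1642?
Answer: 72168566/4625 ≈ 15604.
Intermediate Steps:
(o(-76) + (12299 + q)/(16943 - 12318)) + 15677 = (-76 + (12299 + 1642)/(16943 - 12318)) + 15677 = (-76 + 13941/4625) + 15677 = -337559/4625 + 15677 = 72168566/4625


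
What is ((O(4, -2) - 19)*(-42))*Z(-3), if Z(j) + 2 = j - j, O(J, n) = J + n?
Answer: -1428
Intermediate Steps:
Z(j) = -2 (Z(j) = -2 + (j - j) = -2 + 0 = -2)
((O(4, -2) - 19)*(-42))*Z(-3) = (((4 - 2) - 19)*(-42))*(-2) = ((2 - 19)*(-42))*(-2) = -17*(-42)*(-2) = 714*(-2) = -1428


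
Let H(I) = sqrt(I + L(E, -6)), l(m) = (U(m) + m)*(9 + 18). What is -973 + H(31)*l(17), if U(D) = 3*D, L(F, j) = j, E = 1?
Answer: 8207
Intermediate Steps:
l(m) = 108*m (l(m) = (3*m + m)*(9 + 18) = (4*m)*27 = 108*m)
H(I) = sqrt(-6 + I) (H(I) = sqrt(I - 6) = sqrt(-6 + I))
-973 + H(31)*l(17) = -973 + sqrt(-6 + 31)*(108*17) = -973 + sqrt(25)*1836 = -973 + 5*1836 = -973 + 9180 = 8207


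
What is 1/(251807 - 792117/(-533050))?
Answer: 533050/134226513467 ≈ 3.9713e-6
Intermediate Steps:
1/(251807 - 792117/(-533050)) = 1/(251807 - 792117*(-1/533050)) = 1/(251807 + 792117/533050) = 1/(134226513467/533050) = 533050/134226513467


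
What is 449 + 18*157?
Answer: 3275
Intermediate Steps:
449 + 18*157 = 449 + 2826 = 3275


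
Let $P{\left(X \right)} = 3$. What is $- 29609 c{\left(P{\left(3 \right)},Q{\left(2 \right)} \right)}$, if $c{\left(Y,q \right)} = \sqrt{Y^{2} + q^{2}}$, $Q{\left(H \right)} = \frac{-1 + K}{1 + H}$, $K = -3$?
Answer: $- \frac{29609 \sqrt{97}}{3} \approx -97205.0$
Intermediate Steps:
$Q{\left(H \right)} = - \frac{4}{1 + H}$ ($Q{\left(H \right)} = \frac{-1 - 3}{1 + H} = - \frac{4}{1 + H}$)
$- 29609 c{\left(P{\left(3 \right)},Q{\left(2 \right)} \right)} = - 29609 \sqrt{3^{2} + \left(- \frac{4}{1 + 2}\right)^{2}} = - 29609 \sqrt{9 + \left(- \frac{4}{3}\right)^{2}} = - 29609 \sqrt{9 + \frac{16}{9}} = - 29609 \sqrt{\frac{97}{9}} = - 29609 \frac{\sqrt{97}}{3} = - \frac{29609 \sqrt{97}}{3}$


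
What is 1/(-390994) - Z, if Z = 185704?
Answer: -72609149777/390994 ≈ -1.8570e+5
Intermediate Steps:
1/(-390994) - Z = 1/(-390994) - 1*185704 = -1/390994 - 185704 = -72609149777/390994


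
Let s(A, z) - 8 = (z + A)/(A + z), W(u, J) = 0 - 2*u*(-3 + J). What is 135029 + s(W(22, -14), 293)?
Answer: 135038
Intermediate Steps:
W(u, J) = -2*u*(-3 + J) (W(u, J) = 0 - 2*u*(-3 + J) = -2*u*(-3 + J))
s(A, z) = 9 (s(A, z) = 8 + (z + A)/(A + z) = 8 + (A + z)/(A + z) = 8 + 1 = 9)
135029 + s(W(22, -14), 293) = 135029 + 9 = 135038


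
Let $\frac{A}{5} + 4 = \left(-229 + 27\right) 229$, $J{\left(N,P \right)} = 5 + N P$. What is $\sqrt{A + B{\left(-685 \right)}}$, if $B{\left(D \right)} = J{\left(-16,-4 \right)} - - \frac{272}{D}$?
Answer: $\frac{i \sqrt{108504244545}}{685} \approx 480.88 i$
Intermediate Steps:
$B{\left(D \right)} = 69 + \frac{272}{D}$ ($B{\left(D \right)} = \left(5 - -64\right) - - \frac{272}{D} = \left(5 + 64\right) + \frac{272}{D} = 69 + \frac{272}{D}$)
$A = -231310$ ($A = -20 + 5 \left(-229 + 27\right) 229 = -20 + 5 \left(\left(-202\right) 229\right) = -20 + 5 \left(-46258\right) = -20 - 231290 = -231310$)
$\sqrt{A + B{\left(-685 \right)}} = \sqrt{-231310 + \left(69 + \frac{272}{-685}\right)} = \sqrt{-231310 + \left(69 + 272 \left(- \frac{1}{685}\right)\right)} = \sqrt{-231310 + \left(69 - \frac{272}{685}\right)} = \sqrt{-231310 + \frac{46993}{685}} = \sqrt{- \frac{158400357}{685}} = \frac{i \sqrt{108504244545}}{685}$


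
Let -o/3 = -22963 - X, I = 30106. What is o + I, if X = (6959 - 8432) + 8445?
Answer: 119911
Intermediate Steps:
X = 6972 (X = -1473 + 8445 = 6972)
o = 89805 (o = -3*(-22963 - 1*6972) = -3*(-22963 - 6972) = -3*(-29935) = 89805)
o + I = 89805 + 30106 = 119911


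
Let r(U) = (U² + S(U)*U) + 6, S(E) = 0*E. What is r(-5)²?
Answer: 961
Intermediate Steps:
S(E) = 0
r(U) = 6 + U² (r(U) = (U² + 0*U) + 6 = (U² + 0) + 6 = U² + 6 = 6 + U²)
r(-5)² = (6 + (-5)²)² = (6 + 25)² = 31² = 961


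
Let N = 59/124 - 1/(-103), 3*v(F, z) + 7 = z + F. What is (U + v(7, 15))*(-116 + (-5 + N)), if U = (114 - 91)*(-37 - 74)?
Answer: 980477407/3193 ≈ 3.0707e+5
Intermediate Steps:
v(F, z) = -7/3 + F/3 + z/3 (v(F, z) = -7/3 + (z + F)/3 = -7/3 + (F + z)/3 = -7/3 + (F/3 + z/3) = -7/3 + F/3 + z/3)
N = 6201/12772 (N = 59*(1/124) - 1*(-1/103) = 59/124 + 1/103 = 6201/12772 ≈ 0.48552)
U = -2553 (U = 23*(-111) = -2553)
(U + v(7, 15))*(-116 + (-5 + N)) = (-2553 + (-7/3 + (1/3)*7 + (1/3)*15))*(-116 + (-5 + 6201/12772)) = (-2553 + (-7/3 + 7/3 + 5))*(-116 - 57659/12772) = (-2553 + 5)*(-1539211/12772) = -2548*(-1539211/12772) = 980477407/3193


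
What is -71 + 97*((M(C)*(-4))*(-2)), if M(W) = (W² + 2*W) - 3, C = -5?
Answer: 9241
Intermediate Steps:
M(W) = -3 + W² + 2*W
-71 + 97*((M(C)*(-4))*(-2)) = -71 + 97*(((-3 + (-5)² + 2*(-5))*(-4))*(-2)) = -71 + 97*(((-3 + 25 - 10)*(-4))*(-2)) = -71 + 97*((12*(-4))*(-2)) = -71 + 97*(-48*(-2)) = -71 + 97*96 = -71 + 9312 = 9241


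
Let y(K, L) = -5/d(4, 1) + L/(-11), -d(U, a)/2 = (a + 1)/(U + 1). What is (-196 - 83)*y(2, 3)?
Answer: -73377/44 ≈ -1667.7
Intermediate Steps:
d(U, a) = -2*(1 + a)/(1 + U) (d(U, a) = -2*(a + 1)/(U + 1) = -2*(1 + a)/(1 + U))
y(K, L) = 25/4 - L/11 (y(K, L) = -5*(1 + 4)/(2*(-1 - 1*1)) + L/(-11) = -5*5/(2*(-1 - 1)) + L*(-1/11) = -5/(2*(⅕)*(-2)) - L/11 = -5/(-⅘) - L/11 = -5*(-5/4) - L/11 = 25/4 - L/11)
(-196 - 83)*y(2, 3) = (-196 - 83)*(25/4 - 1/11*3) = -279*(25/4 - 3/11) = -279*263/44 = -73377/44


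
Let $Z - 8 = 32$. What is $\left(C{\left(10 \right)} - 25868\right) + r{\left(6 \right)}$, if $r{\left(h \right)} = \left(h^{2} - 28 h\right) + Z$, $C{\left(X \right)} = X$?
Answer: $-25950$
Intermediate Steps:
$Z = 40$ ($Z = 8 + 32 = 40$)
$r{\left(h \right)} = 40 + h^{2} - 28 h$ ($r{\left(h \right)} = \left(h^{2} - 28 h\right) + 40 = 40 + h^{2} - 28 h$)
$\left(C{\left(10 \right)} - 25868\right) + r{\left(6 \right)} = \left(10 - 25868\right) + \left(40 + 6^{2} - 168\right) = -25858 + \left(40 + 36 - 168\right) = -25858 - 92 = -25950$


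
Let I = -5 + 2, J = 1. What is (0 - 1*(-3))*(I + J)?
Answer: -6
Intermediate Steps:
I = -3
(0 - 1*(-3))*(I + J) = (0 - 1*(-3))*(-3 + 1) = (0 + 3)*(-2) = 3*(-2) = -6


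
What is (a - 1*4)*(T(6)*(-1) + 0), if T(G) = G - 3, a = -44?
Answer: 144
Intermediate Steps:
T(G) = -3 + G
(a - 1*4)*(T(6)*(-1) + 0) = (-44 - 1*4)*((-3 + 6)*(-1) + 0) = (-44 - 4)*(3*(-1) + 0) = -48*(-3 + 0) = -48*(-3) = 144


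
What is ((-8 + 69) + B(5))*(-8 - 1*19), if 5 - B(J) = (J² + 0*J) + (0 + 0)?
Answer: -1107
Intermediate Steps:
B(J) = 5 - J² (B(J) = 5 - ((J² + 0*J) + (0 + 0)) = 5 - ((J² + 0) + 0) = 5 - (J² + 0) = 5 - J²)
((-8 + 69) + B(5))*(-8 - 1*19) = ((-8 + 69) + (5 - 1*5²))*(-8 - 1*19) = (61 + (5 - 1*25))*(-8 - 19) = (61 + (5 - 25))*(-27) = (61 - 20)*(-27) = 41*(-27) = -1107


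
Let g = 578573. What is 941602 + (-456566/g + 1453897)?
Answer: 1385970586361/578573 ≈ 2.3955e+6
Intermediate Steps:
941602 + (-456566/g + 1453897) = 941602 + (-456566/578573 + 1453897) = 941602 + 841185092415/578573 = 1385970586361/578573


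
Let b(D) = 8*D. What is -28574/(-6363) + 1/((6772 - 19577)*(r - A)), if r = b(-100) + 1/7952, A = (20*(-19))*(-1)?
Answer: 490468275991958/109219906003455 ≈ 4.4906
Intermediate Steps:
A = 380 (A = -380*(-1) = 380)
r = -6361599/7952 (r = 8*(-100) + 1/7952 = -800 + 1/7952 = -6361599/7952 ≈ -800.00)
-28574/(-6363) + 1/((6772 - 19577)*(r - A)) = -28574/(-6363) + 1/((6772 - 19577)*(-6361599/7952 - 1*380)) = -28574*(-1/6363) + 1/((-12805)*(-6361599/7952 - 380)) = 4082/909 - 1/(12805*(-9383359/7952)) = 4082/909 - 1/12805*(-7952/9383359) = 4082/909 + 7952/120153911995 = 490468275991958/109219906003455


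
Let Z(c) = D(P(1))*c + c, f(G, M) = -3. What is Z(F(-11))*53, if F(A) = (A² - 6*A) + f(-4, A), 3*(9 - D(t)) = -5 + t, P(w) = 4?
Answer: 302312/3 ≈ 1.0077e+5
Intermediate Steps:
D(t) = 32/3 - t/3 (D(t) = 9 - (-5 + t)/3 = 9 + (5/3 - t/3) = 32/3 - t/3)
F(A) = -3 + A² - 6*A (F(A) = (A² - 6*A) - 3 = -3 + A² - 6*A)
Z(c) = 31*c/3 (Z(c) = (32/3 - ⅓*4)*c + c = (32/3 - 4/3)*c + c = 28*c/3 + c = 31*c/3)
Z(F(-11))*53 = (31*(-3 + (-11)² - 6*(-11))/3)*53 = (31*(-3 + 121 + 66)/3)*53 = ((31/3)*184)*53 = (5704/3)*53 = 302312/3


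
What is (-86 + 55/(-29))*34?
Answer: -86666/29 ≈ -2988.5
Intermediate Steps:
(-86 + 55/(-29))*34 = (-86 + 55*(-1/29))*34 = (-86 - 55/29)*34 = -2549/29*34 = -86666/29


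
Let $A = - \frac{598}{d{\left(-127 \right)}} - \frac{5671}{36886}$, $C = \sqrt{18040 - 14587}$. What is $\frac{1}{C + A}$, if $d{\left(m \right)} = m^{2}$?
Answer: $\frac{67540145965921778}{1222165461340648939739} + \frac{353946814177278436 \sqrt{3453}}{1222165461340648939739} \approx 0.017073$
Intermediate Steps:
$C = \sqrt{3453} \approx 58.762$
$A = - \frac{113525387}{594934294}$ ($A = - \frac{598}{\left(-127\right)^{2}} - \frac{5671}{36886} = - \frac{598}{16129} - \frac{5671}{36886} = - \frac{113525387}{594934294} \approx -0.19082$)
$\frac{1}{C + A} = \frac{1}{\sqrt{3453} - \frac{113525387}{594934294}} = \frac{1}{- \frac{113525387}{594934294} + \sqrt{3453}}$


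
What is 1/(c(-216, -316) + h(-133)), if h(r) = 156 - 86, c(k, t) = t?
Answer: -1/246 ≈ -0.0040650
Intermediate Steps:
h(r) = 70
1/(c(-216, -316) + h(-133)) = 1/(-316 + 70) = 1/(-246) = -1/246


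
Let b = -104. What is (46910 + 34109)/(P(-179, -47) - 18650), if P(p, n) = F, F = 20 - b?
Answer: -81019/18526 ≈ -4.3733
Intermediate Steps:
F = 124 (F = 20 - 1*(-104) = 20 + 104 = 124)
P(p, n) = 124
(46910 + 34109)/(P(-179, -47) - 18650) = (46910 + 34109)/(124 - 18650) = 81019/(-18526) = 81019*(-1/18526) = -81019/18526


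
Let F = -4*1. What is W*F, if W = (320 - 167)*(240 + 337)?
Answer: -353124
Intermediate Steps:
F = -4
W = 88281 (W = 153*577 = 88281)
W*F = 88281*(-4) = -353124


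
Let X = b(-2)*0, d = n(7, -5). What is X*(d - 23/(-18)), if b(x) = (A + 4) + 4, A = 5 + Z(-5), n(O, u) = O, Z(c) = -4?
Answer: 0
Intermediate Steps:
d = 7
A = 1 (A = 5 - 4 = 1)
b(x) = 9 (b(x) = (1 + 4) + 4 = 5 + 4 = 9)
X = 0 (X = 9*0 = 0)
X*(d - 23/(-18)) = 0*(7 - 23/(-18)) = 0*(7 - 23*(-1/18)) = 0*(7 + 23/18) = 0*(149/18) = 0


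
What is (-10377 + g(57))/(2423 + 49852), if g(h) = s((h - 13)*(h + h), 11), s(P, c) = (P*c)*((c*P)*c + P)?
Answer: 450200709/697 ≈ 6.4591e+5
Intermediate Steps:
s(P, c) = P*c*(P + P*c**2) (s(P, c) = (P*c)*((P*c)*c + P) = (P*c)*(P*c**2 + P) = (P*c)*(P + P*c**2) = P*c*(P + P*c**2))
g(h) = 5368*h**2*(-13 + h)**2 (g(h) = 11*((h - 13)*(h + h))**2*(1 + 11**2) = 11*((-13 + h)*(2*h))**2*(1 + 121) = 11*(2*h*(-13 + h))**2*122 = 11*(4*h**2*(-13 + h)**2)*122 = 5368*h**2*(-13 + h)**2)
(-10377 + g(57))/(2423 + 49852) = (-10377 + 5368*57**2*(-13 + 57)**2)/(2423 + 49852) = (-10377 + 5368*3249*44**2)/52275 = (-10377 + 5368*3249*1936)*(1/52275) = (-10377 + 33765063552)*(1/52275) = 33765053175*(1/52275) = 450200709/697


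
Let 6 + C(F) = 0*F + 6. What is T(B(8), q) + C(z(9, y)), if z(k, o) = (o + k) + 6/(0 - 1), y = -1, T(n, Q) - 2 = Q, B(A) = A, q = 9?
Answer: 11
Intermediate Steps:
T(n, Q) = 2 + Q
z(k, o) = -6 + k + o (z(k, o) = (k + o) + 6/(-1) = (k + o) + 6*(-1) = (k + o) - 6 = -6 + k + o)
C(F) = 0 (C(F) = -6 + (0*F + 6) = -6 + (0 + 6) = -6 + 6 = 0)
T(B(8), q) + C(z(9, y)) = (2 + 9) + 0 = 11 + 0 = 11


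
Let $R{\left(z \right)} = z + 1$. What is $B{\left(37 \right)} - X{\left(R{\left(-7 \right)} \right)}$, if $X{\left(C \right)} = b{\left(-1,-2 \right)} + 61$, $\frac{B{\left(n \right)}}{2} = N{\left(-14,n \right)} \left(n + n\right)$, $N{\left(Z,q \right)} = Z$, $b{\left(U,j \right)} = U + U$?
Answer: $-2131$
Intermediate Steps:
$b{\left(U,j \right)} = 2 U$
$B{\left(n \right)} = - 56 n$ ($B{\left(n \right)} = 2 \left(- 14 \left(n + n\right)\right) = 2 \left(- 14 \cdot 2 n\right) = 2 \left(- 28 n\right) = - 56 n$)
$R{\left(z \right)} = 1 + z$
$X{\left(C \right)} = 59$ ($X{\left(C \right)} = 2 \left(-1\right) + 61 = -2 + 61 = 59$)
$B{\left(37 \right)} - X{\left(R{\left(-7 \right)} \right)} = \left(-56\right) 37 - 59 = -2072 - 59 = -2131$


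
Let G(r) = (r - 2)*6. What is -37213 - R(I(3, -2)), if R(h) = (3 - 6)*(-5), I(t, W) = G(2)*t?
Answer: -37228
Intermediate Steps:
G(r) = -12 + 6*r (G(r) = (-2 + r)*6 = -12 + 6*r)
I(t, W) = 0 (I(t, W) = (-12 + 6*2)*t = (-12 + 12)*t = 0*t = 0)
R(h) = 15 (R(h) = -3*(-5) = 15)
-37213 - R(I(3, -2)) = -37213 - 1*15 = -37213 - 15 = -37228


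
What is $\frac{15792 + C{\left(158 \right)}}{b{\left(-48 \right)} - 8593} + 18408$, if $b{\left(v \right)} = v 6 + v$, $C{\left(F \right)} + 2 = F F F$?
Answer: $\frac{160404930}{8929} \approx 17965.0$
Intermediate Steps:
$C{\left(F \right)} = -2 + F^{3}$ ($C{\left(F \right)} = -2 + F F F = -2 + F^{2} F = -2 + F^{3}$)
$b{\left(v \right)} = 7 v$ ($b{\left(v \right)} = 6 v + v = 7 v$)
$\frac{15792 + C{\left(158 \right)}}{b{\left(-48 \right)} - 8593} + 18408 = \frac{15792 - \left(2 - 158^{3}\right)}{7 \left(-48\right) - 8593} + 18408 = \frac{15792 + \left(-2 + 3944312\right)}{-336 - 8593} + 18408 = \frac{15792 + 3944310}{-8929} + 18408 = 3960102 \left(- \frac{1}{8929}\right) + 18408 = - \frac{3960102}{8929} + 18408 = \frac{160404930}{8929}$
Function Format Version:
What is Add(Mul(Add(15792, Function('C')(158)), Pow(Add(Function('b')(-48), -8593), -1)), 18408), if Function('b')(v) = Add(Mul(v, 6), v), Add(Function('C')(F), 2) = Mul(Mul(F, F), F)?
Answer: Rational(160404930, 8929) ≈ 17965.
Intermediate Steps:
Function('C')(F) = Add(-2, Pow(F, 3)) (Function('C')(F) = Add(-2, Mul(Mul(F, F), F)) = Add(-2, Mul(Pow(F, 2), F)) = Add(-2, Pow(F, 3)))
Function('b')(v) = Mul(7, v) (Function('b')(v) = Add(Mul(6, v), v) = Mul(7, v))
Add(Mul(Add(15792, Function('C')(158)), Pow(Add(Function('b')(-48), -8593), -1)), 18408) = Add(Mul(Add(15792, Add(-2, Pow(158, 3))), Pow(Add(Mul(7, -48), -8593), -1)), 18408) = Add(Mul(Add(15792, Add(-2, 3944312)), Pow(Add(-336, -8593), -1)), 18408) = Add(Mul(Add(15792, 3944310), Pow(-8929, -1)), 18408) = Add(Mul(3960102, Rational(-1, 8929)), 18408) = Add(Rational(-3960102, 8929), 18408) = Rational(160404930, 8929)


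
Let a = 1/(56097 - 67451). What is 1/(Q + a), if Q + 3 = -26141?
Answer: -11354/296838977 ≈ -3.8250e-5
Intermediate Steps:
a = -1/11354 (a = 1/(-11354) = -1/11354 ≈ -8.8075e-5)
Q = -26144 (Q = -3 - 26141 = -26144)
1/(Q + a) = 1/(-26144 - 1/11354) = 1/(-296838977/11354) = -11354/296838977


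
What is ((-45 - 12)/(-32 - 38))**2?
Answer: 3249/4900 ≈ 0.66306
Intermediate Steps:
((-45 - 12)/(-32 - 38))**2 = (-57/(-70))**2 = (-57*(-1/70))**2 = (57/70)**2 = 3249/4900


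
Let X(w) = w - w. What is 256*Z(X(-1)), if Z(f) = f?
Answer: 0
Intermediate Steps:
X(w) = 0
256*Z(X(-1)) = 256*0 = 0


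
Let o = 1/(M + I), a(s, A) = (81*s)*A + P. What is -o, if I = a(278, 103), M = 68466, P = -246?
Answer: -1/2387574 ≈ -4.1884e-7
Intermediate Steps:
a(s, A) = -246 + 81*A*s (a(s, A) = (81*s)*A - 246 = 81*A*s - 246 = -246 + 81*A*s)
I = 2319108 (I = -246 + 81*103*278 = -246 + 2319354 = 2319108)
o = 1/2387574 (o = 1/(68466 + 2319108) = 1/2387574 ≈ 4.1884e-7)
-o = -1*1/2387574 = -1/2387574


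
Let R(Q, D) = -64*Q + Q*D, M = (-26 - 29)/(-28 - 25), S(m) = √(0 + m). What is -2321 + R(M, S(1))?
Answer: -126478/53 ≈ -2386.4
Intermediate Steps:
S(m) = √m
M = 55/53 (M = -55/(-53) = -55*(-1/53) = 55/53 ≈ 1.0377)
R(Q, D) = -64*Q + D*Q
-2321 + R(M, S(1)) = -2321 + 55*(-64 + √1)/53 = -2321 + 55*(-64 + 1)/53 = -2321 + (55/53)*(-63) = -2321 - 3465/53 = -126478/53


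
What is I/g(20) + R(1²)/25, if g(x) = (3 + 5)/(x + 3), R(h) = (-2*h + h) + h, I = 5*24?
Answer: 345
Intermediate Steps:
I = 120
R(h) = 0 (R(h) = -h + h = 0)
g(x) = 8/(3 + x)
I/g(20) + R(1²)/25 = 120/((8/(3 + 20))) + 0/25 = 120/((8/23)) + 0*(1/25) = 120/((8*(1/23))) + 0 = 120/(8/23) + 0 = 120*(23/8) + 0 = 345 + 0 = 345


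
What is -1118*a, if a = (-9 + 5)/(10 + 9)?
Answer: 4472/19 ≈ 235.37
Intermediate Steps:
a = -4/19 ≈ -0.21053
-1118*a = -1118*(-4/19) = 4472/19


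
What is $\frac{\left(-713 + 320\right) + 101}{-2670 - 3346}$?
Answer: $\frac{73}{1504} \approx 0.048537$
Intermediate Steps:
$\frac{\left(-713 + 320\right) + 101}{-2670 - 3346} = \frac{-393 + 101}{-6016} = \left(-292\right) \left(- \frac{1}{6016}\right) = \frac{73}{1504}$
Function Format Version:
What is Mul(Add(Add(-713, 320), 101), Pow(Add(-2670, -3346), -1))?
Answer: Rational(73, 1504) ≈ 0.048537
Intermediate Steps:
Mul(Add(Add(-713, 320), 101), Pow(Add(-2670, -3346), -1)) = Mul(Add(-393, 101), Pow(-6016, -1)) = Mul(-292, Rational(-1, 6016)) = Rational(73, 1504)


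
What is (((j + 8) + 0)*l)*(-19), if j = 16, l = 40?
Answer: -18240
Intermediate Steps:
(((j + 8) + 0)*l)*(-19) = (((16 + 8) + 0)*40)*(-19) = ((24 + 0)*40)*(-19) = (24*40)*(-19) = 960*(-19) = -18240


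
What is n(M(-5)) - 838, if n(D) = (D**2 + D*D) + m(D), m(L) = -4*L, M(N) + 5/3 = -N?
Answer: -7462/9 ≈ -829.11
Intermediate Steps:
M(N) = -5/3 - N
n(D) = -4*D + 2*D**2 (n(D) = (D**2 + D*D) - 4*D = (D**2 + D**2) - 4*D = 2*D**2 - 4*D = -4*D + 2*D**2)
n(M(-5)) - 838 = 2*(-5/3 - 1*(-5))*(-2 + (-5/3 - 1*(-5))) - 838 = 2*(-5/3 + 5)*(-2 + (-5/3 + 5)) - 838 = 2*(10/3)*(-2 + 10/3) - 838 = 2*(10/3)*(4/3) - 838 = 80/9 - 838 = -7462/9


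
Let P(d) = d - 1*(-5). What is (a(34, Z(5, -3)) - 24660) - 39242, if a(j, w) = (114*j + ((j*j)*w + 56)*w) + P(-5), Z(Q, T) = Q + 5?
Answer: 56134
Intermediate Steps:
P(d) = 5 + d (P(d) = d + 5 = 5 + d)
Z(Q, T) = 5 + Q
a(j, w) = 114*j + w*(56 + w*j²) (a(j, w) = (114*j + ((j*j)*w + 56)*w) + (5 - 5) = (114*j + (j²*w + 56)*w) + 0 = (114*j + (w*j² + 56)*w) + 0 = (114*j + (56 + w*j²)*w) + 0 = (114*j + w*(56 + w*j²)) + 0 = 114*j + w*(56 + w*j²))
(a(34, Z(5, -3)) - 24660) - 39242 = ((56*(5 + 5) + 114*34 + 34²*(5 + 5)²) - 24660) - 39242 = ((56*10 + 3876 + 1156*10²) - 24660) - 39242 = ((560 + 3876 + 1156*100) - 24660) - 39242 = ((560 + 3876 + 115600) - 24660) - 39242 = (120036 - 24660) - 39242 = 95376 - 39242 = 56134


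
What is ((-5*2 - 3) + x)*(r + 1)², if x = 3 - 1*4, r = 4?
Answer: -350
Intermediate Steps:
x = -1 (x = 3 - 4 = -1)
((-5*2 - 3) + x)*(r + 1)² = ((-5*2 - 3) - 1)*(4 + 1)² = ((-10 - 3) - 1)*5² = (-13 - 1)*25 = -14*25 = -350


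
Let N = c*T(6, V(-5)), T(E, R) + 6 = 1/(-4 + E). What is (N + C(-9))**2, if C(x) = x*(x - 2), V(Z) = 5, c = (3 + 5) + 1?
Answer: 9801/4 ≈ 2450.3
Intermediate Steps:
c = 9 (c = 8 + 1 = 9)
T(E, R) = -6 + 1/(-4 + E)
N = -99/2 (N = 9*((25 - 6*6)/(-4 + 6)) = 9*((25 - 36)/2) = 9*((1/2)*(-11)) = 9*(-11/2) = -99/2 ≈ -49.500)
C(x) = x*(-2 + x)
(N + C(-9))**2 = (-99/2 - 9*(-2 - 9))**2 = (-99/2 - 9*(-11))**2 = (-99/2 + 99)**2 = (99/2)**2 = 9801/4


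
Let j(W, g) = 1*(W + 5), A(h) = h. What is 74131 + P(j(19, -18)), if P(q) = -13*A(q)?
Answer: 73819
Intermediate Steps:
j(W, g) = 5 + W (j(W, g) = 1*(5 + W) = 5 + W)
P(q) = -13*q
74131 + P(j(19, -18)) = 74131 - 13*(5 + 19) = 74131 - 13*24 = 74131 - 312 = 73819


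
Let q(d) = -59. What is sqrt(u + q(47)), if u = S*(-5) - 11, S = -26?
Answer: 2*sqrt(15) ≈ 7.7460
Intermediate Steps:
u = 119 (u = -26*(-5) - 11 = 130 - 11 = 119)
sqrt(u + q(47)) = sqrt(119 - 59) = sqrt(60) = 2*sqrt(15)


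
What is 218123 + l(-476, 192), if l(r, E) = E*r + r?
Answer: 126255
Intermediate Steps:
l(r, E) = r + E*r
218123 + l(-476, 192) = 218123 - 476*(1 + 192) = 218123 - 476*193 = 218123 - 91868 = 126255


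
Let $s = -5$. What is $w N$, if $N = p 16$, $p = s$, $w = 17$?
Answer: $-1360$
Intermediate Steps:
$p = -5$
$N = -80$ ($N = \left(-5\right) 16 = -80$)
$w N = 17 \left(-80\right) = -1360$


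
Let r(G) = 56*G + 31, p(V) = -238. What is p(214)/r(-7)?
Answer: 238/361 ≈ 0.65928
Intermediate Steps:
r(G) = 31 + 56*G
p(214)/r(-7) = -238/(31 + 56*(-7)) = -238/(31 - 392) = -238/(-361) = -238*(-1/361) = 238/361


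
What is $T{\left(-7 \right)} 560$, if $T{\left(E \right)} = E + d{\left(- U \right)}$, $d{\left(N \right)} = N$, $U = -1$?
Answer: $-3360$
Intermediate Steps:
$T{\left(E \right)} = 1 + E$ ($T{\left(E \right)} = E - -1 = E + 1 = 1 + E$)
$T{\left(-7 \right)} 560 = \left(1 - 7\right) 560 = \left(-6\right) 560 = -3360$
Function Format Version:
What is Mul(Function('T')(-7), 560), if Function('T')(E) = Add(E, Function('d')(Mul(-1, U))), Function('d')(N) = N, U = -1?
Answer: -3360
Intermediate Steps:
Function('T')(E) = Add(1, E) (Function('T')(E) = Add(E, Mul(-1, -1)) = Add(E, 1) = Add(1, E))
Mul(Function('T')(-7), 560) = Mul(Add(1, -7), 560) = Mul(-6, 560) = -3360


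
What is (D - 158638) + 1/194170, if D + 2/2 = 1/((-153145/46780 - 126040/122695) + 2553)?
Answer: -18024271351519831028937/113618160708803410 ≈ -1.5864e+5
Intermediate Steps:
D = -584918276889/585147863773 (D = -1 + 1/((-153145/46780 - 126040/122695) + 2553) = -1 + 1/((-153145*1/46780 - 126040*1/122695) + 2553) = -1 + 1/((-30629/9356 - 25208/24539) + 2553) = -1 + 1/(-987451079/229586884 + 2553) = -1 + 1/(585147863773/229586884) = -1 + 229586884/585147863773 = -584918276889/585147863773 ≈ -0.99961)
(D - 158638) + 1/194170 = (-584918276889/585147863773 - 158638) + 1/194170 = -92827271731498063/585147863773 + 1/194170 = -18024271351519831028937/113618160708803410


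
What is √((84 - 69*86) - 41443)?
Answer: I*√47293 ≈ 217.47*I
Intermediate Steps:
√((84 - 69*86) - 41443) = √((84 - 5934) - 41443) = √(-5850 - 41443) = √(-47293) = I*√47293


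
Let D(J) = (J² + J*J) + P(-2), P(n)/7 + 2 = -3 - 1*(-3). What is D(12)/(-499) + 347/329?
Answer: 83007/164171 ≈ 0.50561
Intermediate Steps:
P(n) = -14 (P(n) = -14 + 7*(-3 - 1*(-3)) = -14 + 7*(-3 + 3) = -14 + 7*0 = -14 + 0 = -14)
D(J) = -14 + 2*J² (D(J) = (J² + J*J) - 14 = (J² + J²) - 14 = 2*J² - 14 = -14 + 2*J²)
D(12)/(-499) + 347/329 = (-14 + 2*12²)/(-499) + 347/329 = (-14 + 2*144)*(-1/499) + 347*(1/329) = (-14 + 288)*(-1/499) + 347/329 = 274*(-1/499) + 347/329 = -274/499 + 347/329 = 83007/164171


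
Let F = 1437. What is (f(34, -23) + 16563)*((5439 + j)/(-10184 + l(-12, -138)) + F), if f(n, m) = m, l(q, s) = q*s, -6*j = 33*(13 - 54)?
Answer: 101299821305/4264 ≈ 2.3757e+7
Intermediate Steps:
j = 451/2 (j = -11*(13 - 54)/2 = -11*(-41)/2 = -1/6*(-1353) = 451/2 ≈ 225.50)
(f(34, -23) + 16563)*((5439 + j)/(-10184 + l(-12, -138)) + F) = (-23 + 16563)*((5439 + 451/2)/(-10184 - 12*(-138)) + 1437) = 16540*(11329/(2*(-10184 + 1656)) + 1437) = 16540*((11329/2)/(-8528) + 1437) = 16540*((11329/2)*(-1/8528) + 1437) = 16540*(-11329/17056 + 1437) = 16540*(24498143/17056) = 101299821305/4264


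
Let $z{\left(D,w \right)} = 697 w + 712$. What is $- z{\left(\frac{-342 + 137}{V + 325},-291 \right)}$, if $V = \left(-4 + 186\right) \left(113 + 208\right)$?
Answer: $202115$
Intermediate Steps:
$V = 58422$ ($V = 182 \cdot 321 = 58422$)
$z{\left(D,w \right)} = 712 + 697 w$
$- z{\left(\frac{-342 + 137}{V + 325},-291 \right)} = - (712 + 697 \left(-291\right)) = - (712 - 202827) = \left(-1\right) \left(-202115\right) = 202115$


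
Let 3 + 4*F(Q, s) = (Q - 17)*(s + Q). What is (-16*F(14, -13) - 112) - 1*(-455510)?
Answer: 455422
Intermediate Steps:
F(Q, s) = -¾ + (-17 + Q)*(Q + s)/4 (F(Q, s) = -¾ + ((Q - 17)*(s + Q))/4 = -¾ + ((-17 + Q)*(Q + s))/4 = -¾ + (-17 + Q)*(Q + s)/4)
(-16*F(14, -13) - 112) - 1*(-455510) = (-16*(-¾ - 17/4*14 - 17/4*(-13) + (¼)*14² + (¼)*14*(-13)) - 112) - 1*(-455510) = (-16*(-¾ - 119/2 + 221/4 + (¼)*196 - 91/2) - 112) + 455510 = (-16*(-¾ - 119/2 + 221/4 + 49 - 91/2) - 112) + 455510 = (-16*(-3/2) - 112) + 455510 = (24 - 112) + 455510 = -88 + 455510 = 455422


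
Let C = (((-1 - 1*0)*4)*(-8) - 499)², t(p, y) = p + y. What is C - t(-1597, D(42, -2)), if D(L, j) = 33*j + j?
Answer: 219754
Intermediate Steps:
D(L, j) = 34*j
C = 218089 (C = (((-1 + 0)*4)*(-8) - 499)² = (-1*4*(-8) - 499)² = (-4*(-8) - 499)² = (32 - 499)² = (-467)² = 218089)
C - t(-1597, D(42, -2)) = 218089 - (-1597 + 34*(-2)) = 218089 - (-1597 - 68) = 218089 - 1*(-1665) = 218089 + 1665 = 219754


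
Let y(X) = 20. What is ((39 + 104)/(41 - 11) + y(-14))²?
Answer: 552049/900 ≈ 613.39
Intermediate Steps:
((39 + 104)/(41 - 11) + y(-14))² = ((39 + 104)/(41 - 11) + 20)² = (143/30 + 20)² = (743/30)² = 552049/900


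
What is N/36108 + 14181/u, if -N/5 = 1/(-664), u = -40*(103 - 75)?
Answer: -5312493223/419574960 ≈ -12.662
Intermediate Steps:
u = -1120 (u = -40*28 = -1120)
N = 5/664 (N = -5/(-664) = -5*(-1/664) = 5/664 ≈ 0.0075301)
N/36108 + 14181/u = (5/664)/36108 + 14181/(-1120) = (5/664)*(1/36108) + 14181*(-1/1120) = 5/23975712 - 14181/1120 = -5312493223/419574960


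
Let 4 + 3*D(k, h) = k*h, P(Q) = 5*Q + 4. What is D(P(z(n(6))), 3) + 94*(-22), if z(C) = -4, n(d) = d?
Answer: -6256/3 ≈ -2085.3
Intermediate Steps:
P(Q) = 4 + 5*Q
D(k, h) = -4/3 + h*k/3 (D(k, h) = -4/3 + (k*h)/3 = -4/3 + (h*k)/3 = -4/3 + h*k/3)
D(P(z(n(6))), 3) + 94*(-22) = (-4/3 + (⅓)*3*(4 + 5*(-4))) + 94*(-22) = (-4/3 + (⅓)*3*(4 - 20)) - 2068 = (-4/3 + (⅓)*3*(-16)) - 2068 = (-4/3 - 16) - 2068 = -52/3 - 2068 = -6256/3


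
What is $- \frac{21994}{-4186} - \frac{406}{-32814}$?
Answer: $\frac{25836094}{4905693} \approx 5.2666$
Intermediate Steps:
$- \frac{21994}{-4186} - \frac{406}{-32814} = \left(-21994\right) \left(- \frac{1}{4186}\right) - - \frac{203}{16407} = \frac{1571}{299} + \frac{203}{16407} = \frac{25836094}{4905693}$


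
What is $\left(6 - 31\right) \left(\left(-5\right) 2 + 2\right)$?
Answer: $200$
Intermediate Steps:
$\left(6 - 31\right) \left(\left(-5\right) 2 + 2\right) = - 25 \left(-10 + 2\right) = \left(-25\right) \left(-8\right) = 200$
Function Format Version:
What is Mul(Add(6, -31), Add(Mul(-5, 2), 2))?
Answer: 200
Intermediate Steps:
Mul(Add(6, -31), Add(Mul(-5, 2), 2)) = Mul(-25, Add(-10, 2)) = Mul(-25, -8) = 200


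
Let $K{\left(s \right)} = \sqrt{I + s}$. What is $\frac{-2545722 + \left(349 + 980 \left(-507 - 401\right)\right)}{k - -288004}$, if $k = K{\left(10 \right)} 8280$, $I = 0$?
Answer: $- \frac{247338771213}{20565180004} + \frac{3555445455 \sqrt{10}}{10282590002} \approx -10.934$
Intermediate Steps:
$K{\left(s \right)} = \sqrt{s}$ ($K{\left(s \right)} = \sqrt{0 + s} = \sqrt{s}$)
$k = 8280 \sqrt{10}$ ($k = \sqrt{10} \cdot 8280 = 8280 \sqrt{10} \approx 26184.0$)
$\frac{-2545722 + \left(349 + 980 \left(-507 - 401\right)\right)}{k - -288004} = \frac{-2545722 + \left(349 + 980 \left(-507 - 401\right)\right)}{8280 \sqrt{10} - -288004} = \frac{-2545722 + \left(349 + 980 \left(-908\right)\right)}{8280 \sqrt{10} + \left(-1893871 + 2181875\right)} = \frac{-2545722 + \left(349 - 889840\right)}{8280 \sqrt{10} + 288004} = \frac{-2545722 - 889491}{288004 + 8280 \sqrt{10}} = - \frac{3435213}{288004 + 8280 \sqrt{10}}$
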